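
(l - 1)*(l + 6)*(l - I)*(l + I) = l^4 + 5*l^3 - 5*l^2 + 5*l - 6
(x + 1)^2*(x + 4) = x^3 + 6*x^2 + 9*x + 4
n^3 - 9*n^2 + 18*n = n*(n - 6)*(n - 3)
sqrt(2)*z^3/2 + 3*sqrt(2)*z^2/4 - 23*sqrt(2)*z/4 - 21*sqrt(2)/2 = (z - 7/2)*(z + 3)*(sqrt(2)*z/2 + sqrt(2))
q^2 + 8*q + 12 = (q + 2)*(q + 6)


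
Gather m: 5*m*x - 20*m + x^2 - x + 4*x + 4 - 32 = m*(5*x - 20) + x^2 + 3*x - 28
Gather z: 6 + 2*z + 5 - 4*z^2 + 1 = -4*z^2 + 2*z + 12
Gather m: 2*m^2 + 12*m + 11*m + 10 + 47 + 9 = 2*m^2 + 23*m + 66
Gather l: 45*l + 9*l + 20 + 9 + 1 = 54*l + 30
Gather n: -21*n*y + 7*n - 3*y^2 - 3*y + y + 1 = n*(7 - 21*y) - 3*y^2 - 2*y + 1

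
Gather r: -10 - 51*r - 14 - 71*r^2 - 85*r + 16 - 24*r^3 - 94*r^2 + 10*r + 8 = -24*r^3 - 165*r^2 - 126*r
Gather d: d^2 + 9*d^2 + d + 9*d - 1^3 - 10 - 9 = 10*d^2 + 10*d - 20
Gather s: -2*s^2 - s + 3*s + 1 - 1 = -2*s^2 + 2*s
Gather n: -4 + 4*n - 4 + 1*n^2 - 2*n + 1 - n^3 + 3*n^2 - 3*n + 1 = -n^3 + 4*n^2 - n - 6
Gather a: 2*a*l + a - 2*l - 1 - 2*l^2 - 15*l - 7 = a*(2*l + 1) - 2*l^2 - 17*l - 8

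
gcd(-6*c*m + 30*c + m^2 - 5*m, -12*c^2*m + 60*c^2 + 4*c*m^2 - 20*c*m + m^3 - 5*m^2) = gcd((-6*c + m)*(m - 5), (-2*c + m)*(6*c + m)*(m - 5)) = m - 5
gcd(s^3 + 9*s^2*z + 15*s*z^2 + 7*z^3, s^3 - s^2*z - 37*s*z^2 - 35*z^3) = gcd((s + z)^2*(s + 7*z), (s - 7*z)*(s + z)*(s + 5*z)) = s + z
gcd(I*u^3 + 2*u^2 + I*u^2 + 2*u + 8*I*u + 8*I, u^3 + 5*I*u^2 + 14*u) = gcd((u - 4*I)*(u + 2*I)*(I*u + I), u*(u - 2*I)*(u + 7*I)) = 1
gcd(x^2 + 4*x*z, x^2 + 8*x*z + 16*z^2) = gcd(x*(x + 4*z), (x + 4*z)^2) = x + 4*z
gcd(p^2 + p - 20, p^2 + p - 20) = p^2 + p - 20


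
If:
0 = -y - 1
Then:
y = -1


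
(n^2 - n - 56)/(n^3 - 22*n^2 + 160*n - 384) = (n + 7)/(n^2 - 14*n + 48)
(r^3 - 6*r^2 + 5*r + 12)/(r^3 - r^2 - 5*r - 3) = (r - 4)/(r + 1)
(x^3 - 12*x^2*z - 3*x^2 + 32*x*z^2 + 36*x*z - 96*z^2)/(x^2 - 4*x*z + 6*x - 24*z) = (x^2 - 8*x*z - 3*x + 24*z)/(x + 6)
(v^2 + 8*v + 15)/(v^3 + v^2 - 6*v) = (v + 5)/(v*(v - 2))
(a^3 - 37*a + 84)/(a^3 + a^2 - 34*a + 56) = (a - 3)/(a - 2)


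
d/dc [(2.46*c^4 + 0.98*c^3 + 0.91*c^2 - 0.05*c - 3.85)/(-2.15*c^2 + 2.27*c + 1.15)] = (-10.578*c^5 + 14.6456*c^4 + 15.7652*c^3 + 5.3392*c^2 - 14.462*c + 8.682)/(4.6225*c^4 - 9.761*c^3 + 0.2079*c^2 + 5.221*c + 1.3225)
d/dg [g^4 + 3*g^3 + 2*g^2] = g*(4*g^2 + 9*g + 4)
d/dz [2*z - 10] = 2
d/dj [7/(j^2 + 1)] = -14*j/(j^2 + 1)^2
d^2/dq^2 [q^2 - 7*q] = 2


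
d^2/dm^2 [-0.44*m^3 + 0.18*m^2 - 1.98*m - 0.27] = 0.36 - 2.64*m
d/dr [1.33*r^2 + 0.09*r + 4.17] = 2.66*r + 0.09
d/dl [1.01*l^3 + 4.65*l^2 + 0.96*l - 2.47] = 3.03*l^2 + 9.3*l + 0.96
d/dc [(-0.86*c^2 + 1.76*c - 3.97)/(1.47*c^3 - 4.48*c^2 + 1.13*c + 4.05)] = (1.2642*c^4 - 5.1744*c^3 + 24.4207*c^2 - 42.5372*c + 11.6141)/(2.1609*c^6 - 13.1712*c^5 + 23.3926*c^4 + 1.7822*c^3 - 35.0111*c^2 + 9.153*c + 16.4025)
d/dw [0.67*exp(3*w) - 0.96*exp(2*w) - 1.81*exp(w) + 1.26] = (2.01*exp(2*w) - 1.92*exp(w) - 1.81)*exp(w)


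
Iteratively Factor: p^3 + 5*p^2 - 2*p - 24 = (p - 2)*(p^2 + 7*p + 12) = (p - 2)*(p + 4)*(p + 3)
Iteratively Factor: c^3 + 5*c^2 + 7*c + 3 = (c + 1)*(c^2 + 4*c + 3) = (c + 1)^2*(c + 3)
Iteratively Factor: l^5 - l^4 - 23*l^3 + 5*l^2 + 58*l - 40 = (l + 2)*(l^4 - 3*l^3 - 17*l^2 + 39*l - 20) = (l - 5)*(l + 2)*(l^3 + 2*l^2 - 7*l + 4) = (l - 5)*(l - 1)*(l + 2)*(l^2 + 3*l - 4) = (l - 5)*(l - 1)^2*(l + 2)*(l + 4)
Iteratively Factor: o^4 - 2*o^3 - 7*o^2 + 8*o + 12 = (o - 3)*(o^3 + o^2 - 4*o - 4) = (o - 3)*(o - 2)*(o^2 + 3*o + 2) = (o - 3)*(o - 2)*(o + 1)*(o + 2)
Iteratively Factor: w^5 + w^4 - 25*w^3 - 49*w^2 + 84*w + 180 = (w + 3)*(w^4 - 2*w^3 - 19*w^2 + 8*w + 60) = (w - 5)*(w + 3)*(w^3 + 3*w^2 - 4*w - 12) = (w - 5)*(w + 2)*(w + 3)*(w^2 + w - 6) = (w - 5)*(w - 2)*(w + 2)*(w + 3)*(w + 3)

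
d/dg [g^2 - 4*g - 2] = 2*g - 4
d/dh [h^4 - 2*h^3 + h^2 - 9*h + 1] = 4*h^3 - 6*h^2 + 2*h - 9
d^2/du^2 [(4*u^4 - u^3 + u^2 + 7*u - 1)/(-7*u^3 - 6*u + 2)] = 2*(119*u^6 - 1323*u^5 + 72*u^4 + 616*u^3 - 594*u^2 + 54*u - 52)/(343*u^9 + 882*u^7 - 294*u^6 + 756*u^5 - 504*u^4 + 300*u^3 - 216*u^2 + 72*u - 8)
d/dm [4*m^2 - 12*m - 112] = 8*m - 12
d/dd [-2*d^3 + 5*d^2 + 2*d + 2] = -6*d^2 + 10*d + 2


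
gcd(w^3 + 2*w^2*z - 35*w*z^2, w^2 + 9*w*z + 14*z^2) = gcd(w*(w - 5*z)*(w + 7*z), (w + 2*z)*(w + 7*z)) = w + 7*z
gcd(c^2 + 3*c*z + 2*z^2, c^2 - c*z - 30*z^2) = 1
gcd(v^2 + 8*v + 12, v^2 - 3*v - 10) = v + 2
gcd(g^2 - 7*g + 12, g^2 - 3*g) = g - 3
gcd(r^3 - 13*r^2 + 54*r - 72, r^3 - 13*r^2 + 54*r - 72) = r^3 - 13*r^2 + 54*r - 72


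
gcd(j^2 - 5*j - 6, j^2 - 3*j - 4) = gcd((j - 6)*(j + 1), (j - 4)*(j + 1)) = j + 1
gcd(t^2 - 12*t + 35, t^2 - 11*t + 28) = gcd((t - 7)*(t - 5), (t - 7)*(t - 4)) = t - 7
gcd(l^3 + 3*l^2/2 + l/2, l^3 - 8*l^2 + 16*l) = l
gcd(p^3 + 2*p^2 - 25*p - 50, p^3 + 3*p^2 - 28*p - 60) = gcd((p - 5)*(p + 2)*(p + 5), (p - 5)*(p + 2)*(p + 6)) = p^2 - 3*p - 10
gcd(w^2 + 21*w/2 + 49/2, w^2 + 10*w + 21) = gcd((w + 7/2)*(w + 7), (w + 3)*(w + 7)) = w + 7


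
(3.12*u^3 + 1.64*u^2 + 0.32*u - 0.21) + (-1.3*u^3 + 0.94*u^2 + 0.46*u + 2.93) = 1.82*u^3 + 2.58*u^2 + 0.78*u + 2.72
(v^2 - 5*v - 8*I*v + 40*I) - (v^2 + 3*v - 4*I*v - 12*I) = -8*v - 4*I*v + 52*I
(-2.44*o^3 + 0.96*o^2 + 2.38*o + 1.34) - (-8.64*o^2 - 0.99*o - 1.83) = -2.44*o^3 + 9.6*o^2 + 3.37*o + 3.17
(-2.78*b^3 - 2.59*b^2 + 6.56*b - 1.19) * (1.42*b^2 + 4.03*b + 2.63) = -3.9476*b^5 - 14.8812*b^4 - 8.4339*b^3 + 17.9353*b^2 + 12.4571*b - 3.1297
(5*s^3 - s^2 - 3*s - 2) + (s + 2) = 5*s^3 - s^2 - 2*s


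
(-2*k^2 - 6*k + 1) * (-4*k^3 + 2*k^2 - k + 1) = 8*k^5 + 20*k^4 - 14*k^3 + 6*k^2 - 7*k + 1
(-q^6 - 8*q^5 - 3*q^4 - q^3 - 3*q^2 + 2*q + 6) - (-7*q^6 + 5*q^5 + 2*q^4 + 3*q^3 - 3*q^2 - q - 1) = 6*q^6 - 13*q^5 - 5*q^4 - 4*q^3 + 3*q + 7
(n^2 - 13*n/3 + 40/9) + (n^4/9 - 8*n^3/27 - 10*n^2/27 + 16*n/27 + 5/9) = n^4/9 - 8*n^3/27 + 17*n^2/27 - 101*n/27 + 5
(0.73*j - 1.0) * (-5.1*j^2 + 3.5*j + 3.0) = -3.723*j^3 + 7.655*j^2 - 1.31*j - 3.0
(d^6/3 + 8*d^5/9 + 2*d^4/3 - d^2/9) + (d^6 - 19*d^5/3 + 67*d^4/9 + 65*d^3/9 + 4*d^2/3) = 4*d^6/3 - 49*d^5/9 + 73*d^4/9 + 65*d^3/9 + 11*d^2/9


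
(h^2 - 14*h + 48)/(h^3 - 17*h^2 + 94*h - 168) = (h - 8)/(h^2 - 11*h + 28)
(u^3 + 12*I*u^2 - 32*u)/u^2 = u + 12*I - 32/u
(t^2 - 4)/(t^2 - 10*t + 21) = (t^2 - 4)/(t^2 - 10*t + 21)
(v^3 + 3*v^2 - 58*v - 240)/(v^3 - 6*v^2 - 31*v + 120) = (v + 6)/(v - 3)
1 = 1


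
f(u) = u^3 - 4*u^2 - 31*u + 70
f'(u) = 3*u^2 - 8*u - 31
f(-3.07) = 98.54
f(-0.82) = 92.18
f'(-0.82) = -22.42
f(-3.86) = 72.55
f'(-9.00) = 284.00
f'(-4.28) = 58.20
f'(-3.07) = 21.83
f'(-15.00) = 764.00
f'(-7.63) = 204.69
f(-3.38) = 90.47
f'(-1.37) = -14.41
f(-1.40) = 102.82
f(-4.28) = 51.00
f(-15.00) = -3740.00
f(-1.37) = 102.39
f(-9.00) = -704.00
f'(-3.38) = 30.31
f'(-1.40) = -13.92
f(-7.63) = -370.53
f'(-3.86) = 44.58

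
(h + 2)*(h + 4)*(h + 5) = h^3 + 11*h^2 + 38*h + 40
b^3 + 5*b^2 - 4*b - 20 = (b - 2)*(b + 2)*(b + 5)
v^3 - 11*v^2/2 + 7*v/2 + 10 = (v - 4)*(v - 5/2)*(v + 1)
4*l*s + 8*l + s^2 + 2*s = (4*l + s)*(s + 2)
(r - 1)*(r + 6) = r^2 + 5*r - 6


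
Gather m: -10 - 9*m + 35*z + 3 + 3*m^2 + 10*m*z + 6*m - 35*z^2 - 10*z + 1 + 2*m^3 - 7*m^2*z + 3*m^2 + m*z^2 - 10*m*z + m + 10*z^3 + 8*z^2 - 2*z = 2*m^3 + m^2*(6 - 7*z) + m*(z^2 - 2) + 10*z^3 - 27*z^2 + 23*z - 6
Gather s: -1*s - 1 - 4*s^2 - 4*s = -4*s^2 - 5*s - 1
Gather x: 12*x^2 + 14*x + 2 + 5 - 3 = 12*x^2 + 14*x + 4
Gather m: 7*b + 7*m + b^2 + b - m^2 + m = b^2 + 8*b - m^2 + 8*m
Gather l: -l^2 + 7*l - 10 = -l^2 + 7*l - 10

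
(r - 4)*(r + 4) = r^2 - 16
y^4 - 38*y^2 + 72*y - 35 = (y - 5)*(y - 1)^2*(y + 7)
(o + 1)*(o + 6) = o^2 + 7*o + 6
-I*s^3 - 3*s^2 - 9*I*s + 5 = (s - 5*I)*(s + I)*(-I*s + 1)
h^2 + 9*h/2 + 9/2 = (h + 3/2)*(h + 3)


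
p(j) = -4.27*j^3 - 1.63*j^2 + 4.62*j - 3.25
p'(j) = -12.81*j^2 - 3.26*j + 4.62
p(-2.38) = 34.09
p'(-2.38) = -60.18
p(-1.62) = 3.14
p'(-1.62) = -23.72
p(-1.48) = 0.18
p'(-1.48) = -18.61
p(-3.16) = 100.61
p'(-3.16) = -112.99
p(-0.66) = -5.78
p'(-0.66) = 1.19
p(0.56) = -1.92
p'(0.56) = -1.22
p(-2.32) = 30.58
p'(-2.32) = -56.77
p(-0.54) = -5.55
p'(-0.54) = 2.65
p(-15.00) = 13971.95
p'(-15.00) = -2828.73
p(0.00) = -3.25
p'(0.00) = 4.62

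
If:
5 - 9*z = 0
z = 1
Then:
No Solution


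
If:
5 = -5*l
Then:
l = -1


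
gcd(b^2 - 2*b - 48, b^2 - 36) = b + 6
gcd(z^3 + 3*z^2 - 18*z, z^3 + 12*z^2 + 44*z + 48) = z + 6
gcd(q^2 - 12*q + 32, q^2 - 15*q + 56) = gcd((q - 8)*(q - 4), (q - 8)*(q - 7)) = q - 8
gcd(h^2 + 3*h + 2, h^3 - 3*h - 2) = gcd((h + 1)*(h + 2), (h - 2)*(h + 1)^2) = h + 1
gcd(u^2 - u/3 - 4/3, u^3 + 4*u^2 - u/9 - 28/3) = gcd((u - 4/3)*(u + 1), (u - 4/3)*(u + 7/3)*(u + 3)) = u - 4/3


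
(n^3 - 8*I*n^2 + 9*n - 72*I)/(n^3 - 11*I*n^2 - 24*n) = (n + 3*I)/n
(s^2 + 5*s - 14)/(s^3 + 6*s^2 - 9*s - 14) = 1/(s + 1)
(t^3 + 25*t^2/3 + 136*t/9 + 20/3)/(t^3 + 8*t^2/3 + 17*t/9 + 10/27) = 3*(t + 6)/(3*t + 1)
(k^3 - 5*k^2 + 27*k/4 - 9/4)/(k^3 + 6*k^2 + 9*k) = (4*k^3 - 20*k^2 + 27*k - 9)/(4*k*(k^2 + 6*k + 9))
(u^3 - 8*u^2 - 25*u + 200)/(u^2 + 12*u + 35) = (u^2 - 13*u + 40)/(u + 7)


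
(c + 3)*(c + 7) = c^2 + 10*c + 21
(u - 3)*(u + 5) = u^2 + 2*u - 15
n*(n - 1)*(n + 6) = n^3 + 5*n^2 - 6*n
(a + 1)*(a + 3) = a^2 + 4*a + 3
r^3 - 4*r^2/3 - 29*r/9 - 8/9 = (r - 8/3)*(r + 1/3)*(r + 1)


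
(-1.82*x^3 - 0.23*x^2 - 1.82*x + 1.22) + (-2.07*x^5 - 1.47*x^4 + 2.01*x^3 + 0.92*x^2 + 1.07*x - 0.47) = -2.07*x^5 - 1.47*x^4 + 0.19*x^3 + 0.69*x^2 - 0.75*x + 0.75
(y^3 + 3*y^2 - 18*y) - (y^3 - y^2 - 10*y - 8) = 4*y^2 - 8*y + 8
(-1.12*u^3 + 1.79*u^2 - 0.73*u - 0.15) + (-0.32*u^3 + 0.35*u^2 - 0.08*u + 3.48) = -1.44*u^3 + 2.14*u^2 - 0.81*u + 3.33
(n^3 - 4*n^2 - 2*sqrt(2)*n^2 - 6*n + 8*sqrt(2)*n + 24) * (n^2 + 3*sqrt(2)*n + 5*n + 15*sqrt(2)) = n^5 + n^4 + sqrt(2)*n^4 - 38*n^3 + sqrt(2)*n^3 - 38*sqrt(2)*n^2 - 18*n^2 - 18*sqrt(2)*n + 360*n + 360*sqrt(2)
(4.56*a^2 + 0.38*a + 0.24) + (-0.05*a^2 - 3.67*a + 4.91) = 4.51*a^2 - 3.29*a + 5.15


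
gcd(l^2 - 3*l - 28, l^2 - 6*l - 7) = l - 7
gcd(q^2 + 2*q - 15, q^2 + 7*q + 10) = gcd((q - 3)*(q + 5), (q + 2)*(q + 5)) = q + 5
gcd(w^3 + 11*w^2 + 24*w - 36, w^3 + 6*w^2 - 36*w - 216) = w^2 + 12*w + 36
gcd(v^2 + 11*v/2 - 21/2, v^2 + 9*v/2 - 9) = v - 3/2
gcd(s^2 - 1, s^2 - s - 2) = s + 1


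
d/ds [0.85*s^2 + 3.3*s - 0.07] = 1.7*s + 3.3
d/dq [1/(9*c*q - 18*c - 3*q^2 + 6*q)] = (-3*c + 2*q - 2)/(3*(3*c*q - 6*c - q^2 + 2*q)^2)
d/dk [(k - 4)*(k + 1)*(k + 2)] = 3*k^2 - 2*k - 10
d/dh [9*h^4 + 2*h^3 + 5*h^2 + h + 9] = 36*h^3 + 6*h^2 + 10*h + 1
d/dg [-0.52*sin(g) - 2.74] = -0.52*cos(g)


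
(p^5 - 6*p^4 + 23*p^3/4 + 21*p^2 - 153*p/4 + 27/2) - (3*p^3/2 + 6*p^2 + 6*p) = p^5 - 6*p^4 + 17*p^3/4 + 15*p^2 - 177*p/4 + 27/2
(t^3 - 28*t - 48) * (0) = 0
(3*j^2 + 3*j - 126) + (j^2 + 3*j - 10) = 4*j^2 + 6*j - 136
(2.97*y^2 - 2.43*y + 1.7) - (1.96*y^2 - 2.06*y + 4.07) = 1.01*y^2 - 0.37*y - 2.37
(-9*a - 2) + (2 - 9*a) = -18*a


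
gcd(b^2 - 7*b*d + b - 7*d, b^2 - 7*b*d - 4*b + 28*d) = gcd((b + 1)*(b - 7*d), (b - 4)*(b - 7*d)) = b - 7*d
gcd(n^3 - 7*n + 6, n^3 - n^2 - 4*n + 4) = n^2 - 3*n + 2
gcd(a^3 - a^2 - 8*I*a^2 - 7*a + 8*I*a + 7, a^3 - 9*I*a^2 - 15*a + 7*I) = a^2 - 8*I*a - 7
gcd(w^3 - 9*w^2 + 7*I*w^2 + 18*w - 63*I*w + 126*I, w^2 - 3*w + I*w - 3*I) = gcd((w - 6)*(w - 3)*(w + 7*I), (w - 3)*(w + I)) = w - 3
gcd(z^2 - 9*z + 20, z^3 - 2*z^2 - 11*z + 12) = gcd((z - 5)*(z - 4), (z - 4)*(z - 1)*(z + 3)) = z - 4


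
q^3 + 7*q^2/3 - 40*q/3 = q*(q - 8/3)*(q + 5)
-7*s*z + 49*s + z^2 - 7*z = (-7*s + z)*(z - 7)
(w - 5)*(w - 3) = w^2 - 8*w + 15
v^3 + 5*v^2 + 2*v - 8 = (v - 1)*(v + 2)*(v + 4)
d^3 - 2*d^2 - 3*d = d*(d - 3)*(d + 1)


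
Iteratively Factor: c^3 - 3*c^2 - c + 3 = (c - 3)*(c^2 - 1) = (c - 3)*(c - 1)*(c + 1)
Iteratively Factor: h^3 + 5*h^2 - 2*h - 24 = (h - 2)*(h^2 + 7*h + 12) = (h - 2)*(h + 3)*(h + 4)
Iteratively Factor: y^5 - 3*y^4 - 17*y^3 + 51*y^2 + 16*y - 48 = (y - 4)*(y^4 + y^3 - 13*y^2 - y + 12) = (y - 4)*(y - 3)*(y^3 + 4*y^2 - y - 4) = (y - 4)*(y - 3)*(y + 1)*(y^2 + 3*y - 4) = (y - 4)*(y - 3)*(y + 1)*(y + 4)*(y - 1)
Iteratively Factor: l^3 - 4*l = (l - 2)*(l^2 + 2*l) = (l - 2)*(l + 2)*(l)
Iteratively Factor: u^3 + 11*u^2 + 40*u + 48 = (u + 4)*(u^2 + 7*u + 12) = (u + 3)*(u + 4)*(u + 4)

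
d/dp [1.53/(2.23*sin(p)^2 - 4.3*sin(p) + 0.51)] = (6.579 - 6.8238*sin(p))*cos(p)/(2.23*sin(p)^2 - 4.3*sin(p) + 0.51)^2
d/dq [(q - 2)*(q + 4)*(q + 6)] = 3*q^2 + 16*q + 4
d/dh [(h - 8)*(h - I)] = 2*h - 8 - I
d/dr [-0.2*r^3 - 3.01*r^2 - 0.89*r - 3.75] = -0.6*r^2 - 6.02*r - 0.89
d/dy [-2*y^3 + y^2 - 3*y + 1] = -6*y^2 + 2*y - 3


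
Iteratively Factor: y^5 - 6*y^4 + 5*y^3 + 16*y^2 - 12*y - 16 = (y - 2)*(y^4 - 4*y^3 - 3*y^2 + 10*y + 8) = (y - 2)*(y + 1)*(y^3 - 5*y^2 + 2*y + 8) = (y - 2)*(y + 1)^2*(y^2 - 6*y + 8) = (y - 4)*(y - 2)*(y + 1)^2*(y - 2)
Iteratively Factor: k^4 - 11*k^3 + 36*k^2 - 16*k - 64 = (k - 4)*(k^3 - 7*k^2 + 8*k + 16) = (k - 4)^2*(k^2 - 3*k - 4) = (k - 4)^3*(k + 1)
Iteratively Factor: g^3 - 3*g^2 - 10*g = (g)*(g^2 - 3*g - 10) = g*(g + 2)*(g - 5)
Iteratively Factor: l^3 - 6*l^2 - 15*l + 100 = (l - 5)*(l^2 - l - 20) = (l - 5)*(l + 4)*(l - 5)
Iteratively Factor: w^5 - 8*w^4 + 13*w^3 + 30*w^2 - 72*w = (w + 2)*(w^4 - 10*w^3 + 33*w^2 - 36*w) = (w - 3)*(w + 2)*(w^3 - 7*w^2 + 12*w) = w*(w - 3)*(w + 2)*(w^2 - 7*w + 12) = w*(w - 4)*(w - 3)*(w + 2)*(w - 3)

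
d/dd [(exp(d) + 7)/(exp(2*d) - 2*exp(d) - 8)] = (2*(1 - exp(d))*(exp(d) + 7) + exp(2*d) - 2*exp(d) - 8)*exp(d)/(-exp(2*d) + 2*exp(d) + 8)^2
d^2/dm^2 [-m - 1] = 0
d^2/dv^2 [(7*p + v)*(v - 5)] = 2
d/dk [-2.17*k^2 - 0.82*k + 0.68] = -4.34*k - 0.82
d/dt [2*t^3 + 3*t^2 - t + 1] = 6*t^2 + 6*t - 1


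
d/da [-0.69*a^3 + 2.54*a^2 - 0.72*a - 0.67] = -2.07*a^2 + 5.08*a - 0.72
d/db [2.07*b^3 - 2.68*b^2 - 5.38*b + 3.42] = 6.21*b^2 - 5.36*b - 5.38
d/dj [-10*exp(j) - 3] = -10*exp(j)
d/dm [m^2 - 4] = 2*m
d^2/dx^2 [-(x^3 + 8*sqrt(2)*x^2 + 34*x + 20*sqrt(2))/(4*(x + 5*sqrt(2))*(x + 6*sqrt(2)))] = 20*(-x^3 - 15*sqrt(2)*x^2 - 150*x - 250*sqrt(2))/(x^6 + 33*sqrt(2)*x^5 + 906*x^4 + 6622*sqrt(2)*x^3 + 54360*x^2 + 118800*sqrt(2)*x + 216000)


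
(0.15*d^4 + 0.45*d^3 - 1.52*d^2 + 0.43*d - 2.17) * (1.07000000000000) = 0.1605*d^4 + 0.4815*d^3 - 1.6264*d^2 + 0.4601*d - 2.3219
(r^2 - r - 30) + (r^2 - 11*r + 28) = 2*r^2 - 12*r - 2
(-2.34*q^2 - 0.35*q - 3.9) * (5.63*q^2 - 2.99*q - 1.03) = -13.1742*q^4 + 5.0261*q^3 - 18.5003*q^2 + 12.0215*q + 4.017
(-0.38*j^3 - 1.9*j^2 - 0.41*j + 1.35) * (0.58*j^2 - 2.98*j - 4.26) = -0.2204*j^5 + 0.0304000000000002*j^4 + 7.043*j^3 + 10.0988*j^2 - 2.2764*j - 5.751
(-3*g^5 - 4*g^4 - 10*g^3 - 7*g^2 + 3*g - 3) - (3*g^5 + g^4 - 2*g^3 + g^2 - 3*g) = -6*g^5 - 5*g^4 - 8*g^3 - 8*g^2 + 6*g - 3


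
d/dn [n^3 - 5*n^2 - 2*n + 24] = 3*n^2 - 10*n - 2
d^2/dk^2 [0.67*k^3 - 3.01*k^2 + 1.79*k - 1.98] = 4.02*k - 6.02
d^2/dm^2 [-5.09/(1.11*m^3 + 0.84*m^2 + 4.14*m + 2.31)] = ((33.8994*m + 8.5512)*(1.11*m^3 + 0.84*m^2 + 4.14*m + 2.31) - 5.09*(3.33*m^2 + 1.68*m + 4.14)*(6.66*m^2 + 3.36*m + 8.28))/(1.11*m^3 + 0.84*m^2 + 4.14*m + 2.31)^3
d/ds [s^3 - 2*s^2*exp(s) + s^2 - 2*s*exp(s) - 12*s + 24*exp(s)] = -2*s^2*exp(s) + 3*s^2 - 6*s*exp(s) + 2*s + 22*exp(s) - 12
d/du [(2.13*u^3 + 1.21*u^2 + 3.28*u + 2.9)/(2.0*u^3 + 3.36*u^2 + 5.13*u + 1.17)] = (4.7368*u^4 + 8.73379999999999*u^3 - 14.7372*u^2 - 16.6566*u - 11.0394)/(4.0*u^6 + 13.44*u^5 + 31.8096*u^4 + 39.1536*u^3 + 34.1793*u^2 + 12.0042*u + 1.3689)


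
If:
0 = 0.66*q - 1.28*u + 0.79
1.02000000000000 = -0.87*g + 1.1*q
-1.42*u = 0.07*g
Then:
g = -2.40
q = -0.97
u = 0.12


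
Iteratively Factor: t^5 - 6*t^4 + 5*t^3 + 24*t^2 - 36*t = (t - 2)*(t^4 - 4*t^3 - 3*t^2 + 18*t) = t*(t - 2)*(t^3 - 4*t^2 - 3*t + 18) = t*(t - 3)*(t - 2)*(t^2 - t - 6) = t*(t - 3)*(t - 2)*(t + 2)*(t - 3)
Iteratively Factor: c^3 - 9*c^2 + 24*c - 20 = (c - 2)*(c^2 - 7*c + 10) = (c - 5)*(c - 2)*(c - 2)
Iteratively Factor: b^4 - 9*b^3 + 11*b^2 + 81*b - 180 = (b - 5)*(b^3 - 4*b^2 - 9*b + 36) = (b - 5)*(b - 3)*(b^2 - b - 12) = (b - 5)*(b - 3)*(b + 3)*(b - 4)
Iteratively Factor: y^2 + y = (y + 1)*(y)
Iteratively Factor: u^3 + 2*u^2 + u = (u + 1)*(u^2 + u) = (u + 1)^2*(u)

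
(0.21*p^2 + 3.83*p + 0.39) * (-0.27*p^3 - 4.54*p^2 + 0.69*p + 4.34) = -0.0567*p^5 - 1.9875*p^4 - 17.3486*p^3 + 1.7835*p^2 + 16.8913*p + 1.6926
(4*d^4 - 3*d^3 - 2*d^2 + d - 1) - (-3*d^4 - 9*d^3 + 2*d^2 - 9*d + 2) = 7*d^4 + 6*d^3 - 4*d^2 + 10*d - 3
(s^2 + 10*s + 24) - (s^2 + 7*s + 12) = 3*s + 12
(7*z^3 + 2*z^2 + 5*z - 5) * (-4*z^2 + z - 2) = -28*z^5 - z^4 - 32*z^3 + 21*z^2 - 15*z + 10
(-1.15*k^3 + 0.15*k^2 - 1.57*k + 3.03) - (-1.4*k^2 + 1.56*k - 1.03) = -1.15*k^3 + 1.55*k^2 - 3.13*k + 4.06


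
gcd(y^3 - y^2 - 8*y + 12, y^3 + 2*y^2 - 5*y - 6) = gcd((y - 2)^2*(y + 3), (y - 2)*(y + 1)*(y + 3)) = y^2 + y - 6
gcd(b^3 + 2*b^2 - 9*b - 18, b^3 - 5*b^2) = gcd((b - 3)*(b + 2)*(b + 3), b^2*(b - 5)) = 1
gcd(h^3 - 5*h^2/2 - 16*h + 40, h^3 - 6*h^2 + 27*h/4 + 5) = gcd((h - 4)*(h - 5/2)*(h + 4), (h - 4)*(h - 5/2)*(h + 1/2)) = h^2 - 13*h/2 + 10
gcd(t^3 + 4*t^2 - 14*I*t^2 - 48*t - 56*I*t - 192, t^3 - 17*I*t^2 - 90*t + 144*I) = t^2 - 14*I*t - 48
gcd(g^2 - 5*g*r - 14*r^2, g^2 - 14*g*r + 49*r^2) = -g + 7*r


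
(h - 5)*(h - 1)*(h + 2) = h^3 - 4*h^2 - 7*h + 10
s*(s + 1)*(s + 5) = s^3 + 6*s^2 + 5*s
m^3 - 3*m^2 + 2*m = m*(m - 2)*(m - 1)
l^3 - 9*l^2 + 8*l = l*(l - 8)*(l - 1)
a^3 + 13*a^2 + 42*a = a*(a + 6)*(a + 7)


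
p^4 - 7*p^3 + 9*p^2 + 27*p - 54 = (p - 3)^3*(p + 2)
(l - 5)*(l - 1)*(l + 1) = l^3 - 5*l^2 - l + 5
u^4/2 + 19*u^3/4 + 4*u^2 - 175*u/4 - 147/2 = (u/2 + 1)*(u - 3)*(u + 7/2)*(u + 7)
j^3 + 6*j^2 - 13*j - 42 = (j - 3)*(j + 2)*(j + 7)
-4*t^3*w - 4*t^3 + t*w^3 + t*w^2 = (-2*t + w)*(2*t + w)*(t*w + t)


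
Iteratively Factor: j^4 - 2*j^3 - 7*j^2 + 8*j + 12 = (j + 1)*(j^3 - 3*j^2 - 4*j + 12) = (j - 2)*(j + 1)*(j^2 - j - 6) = (j - 2)*(j + 1)*(j + 2)*(j - 3)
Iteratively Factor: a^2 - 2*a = (a)*(a - 2)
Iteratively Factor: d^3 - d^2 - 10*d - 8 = (d + 2)*(d^2 - 3*d - 4) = (d + 1)*(d + 2)*(d - 4)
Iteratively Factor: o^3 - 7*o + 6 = (o - 1)*(o^2 + o - 6) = (o - 2)*(o - 1)*(o + 3)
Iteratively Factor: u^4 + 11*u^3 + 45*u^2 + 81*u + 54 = (u + 3)*(u^3 + 8*u^2 + 21*u + 18) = (u + 3)^2*(u^2 + 5*u + 6) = (u + 2)*(u + 3)^2*(u + 3)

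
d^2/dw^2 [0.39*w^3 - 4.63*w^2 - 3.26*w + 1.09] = 2.34*w - 9.26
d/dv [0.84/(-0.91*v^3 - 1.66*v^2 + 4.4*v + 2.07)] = (2.2932*v^2 + 2.7888*v - 3.696)/(0.91*v^3 + 1.66*v^2 - 4.4*v - 2.07)^2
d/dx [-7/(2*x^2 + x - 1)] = 7*(4*x + 1)/(2*x^2 + x - 1)^2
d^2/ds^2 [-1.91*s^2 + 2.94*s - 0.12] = -3.82000000000000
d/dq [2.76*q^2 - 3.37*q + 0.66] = 5.52*q - 3.37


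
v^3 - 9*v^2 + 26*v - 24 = (v - 4)*(v - 3)*(v - 2)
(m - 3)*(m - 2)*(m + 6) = m^3 + m^2 - 24*m + 36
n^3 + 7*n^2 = n^2*(n + 7)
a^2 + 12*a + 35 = (a + 5)*(a + 7)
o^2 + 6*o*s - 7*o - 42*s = (o - 7)*(o + 6*s)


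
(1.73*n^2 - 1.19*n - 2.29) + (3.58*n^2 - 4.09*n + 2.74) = 5.31*n^2 - 5.28*n + 0.45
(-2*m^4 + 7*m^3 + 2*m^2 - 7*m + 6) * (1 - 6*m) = 12*m^5 - 44*m^4 - 5*m^3 + 44*m^2 - 43*m + 6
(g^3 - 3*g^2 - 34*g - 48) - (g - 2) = g^3 - 3*g^2 - 35*g - 46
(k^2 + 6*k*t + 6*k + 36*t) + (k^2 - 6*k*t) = 2*k^2 + 6*k + 36*t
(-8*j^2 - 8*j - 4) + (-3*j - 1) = -8*j^2 - 11*j - 5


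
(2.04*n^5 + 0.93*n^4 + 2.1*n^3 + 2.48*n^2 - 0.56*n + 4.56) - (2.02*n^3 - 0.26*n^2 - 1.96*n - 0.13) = 2.04*n^5 + 0.93*n^4 + 0.0800000000000001*n^3 + 2.74*n^2 + 1.4*n + 4.69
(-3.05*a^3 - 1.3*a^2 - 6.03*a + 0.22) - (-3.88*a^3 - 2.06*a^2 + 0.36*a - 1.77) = 0.83*a^3 + 0.76*a^2 - 6.39*a + 1.99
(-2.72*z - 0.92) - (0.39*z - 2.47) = 1.55 - 3.11*z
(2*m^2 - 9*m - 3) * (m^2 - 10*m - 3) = 2*m^4 - 29*m^3 + 81*m^2 + 57*m + 9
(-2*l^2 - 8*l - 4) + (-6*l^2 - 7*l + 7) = -8*l^2 - 15*l + 3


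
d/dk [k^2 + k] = 2*k + 1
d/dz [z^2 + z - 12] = 2*z + 1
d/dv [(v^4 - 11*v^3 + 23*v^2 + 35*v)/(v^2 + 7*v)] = 2*(v^3 + 5*v^2 - 77*v + 63)/(v^2 + 14*v + 49)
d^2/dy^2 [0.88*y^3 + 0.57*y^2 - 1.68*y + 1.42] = 5.28*y + 1.14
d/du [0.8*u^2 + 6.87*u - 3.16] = 1.6*u + 6.87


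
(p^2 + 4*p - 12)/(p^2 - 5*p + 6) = (p + 6)/(p - 3)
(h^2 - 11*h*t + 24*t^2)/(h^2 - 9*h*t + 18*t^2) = (-h + 8*t)/(-h + 6*t)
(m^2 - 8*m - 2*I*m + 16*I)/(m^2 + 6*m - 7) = (m^2 - 8*m - 2*I*m + 16*I)/(m^2 + 6*m - 7)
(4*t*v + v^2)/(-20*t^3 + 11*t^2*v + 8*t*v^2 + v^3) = v/(-5*t^2 + 4*t*v + v^2)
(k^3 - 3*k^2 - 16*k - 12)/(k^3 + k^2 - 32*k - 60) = (k + 1)/(k + 5)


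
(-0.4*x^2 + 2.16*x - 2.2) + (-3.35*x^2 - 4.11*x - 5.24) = -3.75*x^2 - 1.95*x - 7.44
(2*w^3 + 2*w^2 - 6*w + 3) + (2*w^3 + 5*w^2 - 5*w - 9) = 4*w^3 + 7*w^2 - 11*w - 6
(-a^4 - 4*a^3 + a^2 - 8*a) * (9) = -9*a^4 - 36*a^3 + 9*a^2 - 72*a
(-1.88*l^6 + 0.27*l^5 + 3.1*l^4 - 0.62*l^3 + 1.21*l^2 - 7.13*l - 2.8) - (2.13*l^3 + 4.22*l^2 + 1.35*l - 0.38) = -1.88*l^6 + 0.27*l^5 + 3.1*l^4 - 2.75*l^3 - 3.01*l^2 - 8.48*l - 2.42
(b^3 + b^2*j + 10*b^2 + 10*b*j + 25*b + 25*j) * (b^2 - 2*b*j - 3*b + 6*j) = b^5 - b^4*j + 7*b^4 - 2*b^3*j^2 - 7*b^3*j - 5*b^3 - 14*b^2*j^2 + 5*b^2*j - 75*b^2 + 10*b*j^2 + 75*b*j + 150*j^2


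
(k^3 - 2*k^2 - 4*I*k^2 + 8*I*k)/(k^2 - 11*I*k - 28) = k*(k - 2)/(k - 7*I)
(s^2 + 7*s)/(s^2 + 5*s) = (s + 7)/(s + 5)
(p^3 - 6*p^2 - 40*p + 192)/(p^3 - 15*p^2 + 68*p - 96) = (p + 6)/(p - 3)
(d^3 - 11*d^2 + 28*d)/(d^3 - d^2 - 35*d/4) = 4*(-d^2 + 11*d - 28)/(-4*d^2 + 4*d + 35)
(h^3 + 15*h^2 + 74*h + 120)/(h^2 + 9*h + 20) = h + 6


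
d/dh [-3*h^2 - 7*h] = -6*h - 7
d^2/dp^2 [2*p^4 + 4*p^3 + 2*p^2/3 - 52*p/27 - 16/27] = 24*p^2 + 24*p + 4/3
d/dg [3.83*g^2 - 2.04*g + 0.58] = 7.66*g - 2.04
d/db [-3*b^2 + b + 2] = 1 - 6*b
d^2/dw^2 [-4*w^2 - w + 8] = -8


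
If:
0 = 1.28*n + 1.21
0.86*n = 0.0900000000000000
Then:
No Solution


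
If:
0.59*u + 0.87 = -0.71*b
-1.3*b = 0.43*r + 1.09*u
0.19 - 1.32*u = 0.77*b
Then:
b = -2.61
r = 3.67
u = 1.67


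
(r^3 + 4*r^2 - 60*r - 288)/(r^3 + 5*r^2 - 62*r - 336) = (r + 6)/(r + 7)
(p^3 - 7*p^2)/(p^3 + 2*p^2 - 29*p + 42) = p^2*(p - 7)/(p^3 + 2*p^2 - 29*p + 42)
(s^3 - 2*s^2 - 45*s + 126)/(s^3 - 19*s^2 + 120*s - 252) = (s^2 + 4*s - 21)/(s^2 - 13*s + 42)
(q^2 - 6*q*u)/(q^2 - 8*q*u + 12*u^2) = q/(q - 2*u)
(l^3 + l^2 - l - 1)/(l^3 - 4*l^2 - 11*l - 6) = (l - 1)/(l - 6)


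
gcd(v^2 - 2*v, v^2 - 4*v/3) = v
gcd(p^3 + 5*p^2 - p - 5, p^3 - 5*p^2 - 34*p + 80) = p + 5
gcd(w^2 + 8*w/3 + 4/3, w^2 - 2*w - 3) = 1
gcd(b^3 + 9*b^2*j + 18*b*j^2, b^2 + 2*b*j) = b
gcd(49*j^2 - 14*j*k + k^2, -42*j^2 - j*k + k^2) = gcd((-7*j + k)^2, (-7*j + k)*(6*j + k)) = 7*j - k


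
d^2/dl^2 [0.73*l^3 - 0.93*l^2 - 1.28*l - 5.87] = 4.38*l - 1.86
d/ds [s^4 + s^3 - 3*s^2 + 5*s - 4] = 4*s^3 + 3*s^2 - 6*s + 5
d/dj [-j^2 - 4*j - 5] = -2*j - 4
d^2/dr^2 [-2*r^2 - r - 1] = -4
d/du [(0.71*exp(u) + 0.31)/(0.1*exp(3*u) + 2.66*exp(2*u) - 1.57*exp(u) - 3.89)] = (-(0.71*exp(u) + 0.31)*(0.3*exp(2*u) + 5.32*exp(u) - 1.57) + 0.071*exp(3*u) + 1.8886*exp(2*u) - 1.1147*exp(u) - 2.7619)*exp(u)/(0.1*exp(3*u) + 2.66*exp(2*u) - 1.57*exp(u) - 3.89)^2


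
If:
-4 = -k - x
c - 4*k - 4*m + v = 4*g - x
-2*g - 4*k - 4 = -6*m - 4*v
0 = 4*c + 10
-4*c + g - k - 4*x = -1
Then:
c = -5/2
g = 3*x - 7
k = 4 - x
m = 2 - 13*x/11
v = 25*x/11 - 3/2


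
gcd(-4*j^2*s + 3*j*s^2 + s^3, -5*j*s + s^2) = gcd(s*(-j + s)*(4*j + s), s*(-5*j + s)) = s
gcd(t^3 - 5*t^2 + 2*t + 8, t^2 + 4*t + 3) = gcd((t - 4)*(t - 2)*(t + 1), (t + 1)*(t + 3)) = t + 1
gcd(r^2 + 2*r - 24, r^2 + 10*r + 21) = 1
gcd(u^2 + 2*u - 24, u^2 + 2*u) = 1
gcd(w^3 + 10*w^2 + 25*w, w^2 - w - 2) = 1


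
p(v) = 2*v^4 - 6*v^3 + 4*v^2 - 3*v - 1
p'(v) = 8*v^3 - 18*v^2 + 8*v - 3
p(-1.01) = 14.37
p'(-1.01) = -37.68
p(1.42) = -6.24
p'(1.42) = -5.03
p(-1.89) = 84.99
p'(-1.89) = -136.43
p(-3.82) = 829.16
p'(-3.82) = -742.17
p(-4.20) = 1149.03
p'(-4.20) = -946.82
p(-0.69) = 5.40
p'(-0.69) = -19.72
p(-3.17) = 441.80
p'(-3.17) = -464.08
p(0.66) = -2.58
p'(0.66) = -3.26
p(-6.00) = 4049.00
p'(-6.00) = -2427.00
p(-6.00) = 4049.00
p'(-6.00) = -2427.00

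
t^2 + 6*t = t*(t + 6)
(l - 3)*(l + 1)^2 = l^3 - l^2 - 5*l - 3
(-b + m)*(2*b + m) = -2*b^2 + b*m + m^2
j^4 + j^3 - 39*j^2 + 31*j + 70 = (j - 5)*(j - 2)*(j + 1)*(j + 7)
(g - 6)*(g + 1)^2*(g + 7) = g^4 + 3*g^3 - 39*g^2 - 83*g - 42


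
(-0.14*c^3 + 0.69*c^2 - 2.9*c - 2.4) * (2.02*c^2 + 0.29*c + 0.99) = -0.2828*c^5 + 1.3532*c^4 - 5.7965*c^3 - 5.0059*c^2 - 3.567*c - 2.376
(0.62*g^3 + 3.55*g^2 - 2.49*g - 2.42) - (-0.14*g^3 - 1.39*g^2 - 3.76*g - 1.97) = 0.76*g^3 + 4.94*g^2 + 1.27*g - 0.45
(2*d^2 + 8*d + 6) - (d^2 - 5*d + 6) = d^2 + 13*d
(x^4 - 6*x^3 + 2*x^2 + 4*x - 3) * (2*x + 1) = 2*x^5 - 11*x^4 - 2*x^3 + 10*x^2 - 2*x - 3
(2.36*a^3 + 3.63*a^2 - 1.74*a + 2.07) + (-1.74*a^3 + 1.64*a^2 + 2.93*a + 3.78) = 0.62*a^3 + 5.27*a^2 + 1.19*a + 5.85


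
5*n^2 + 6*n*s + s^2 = (n + s)*(5*n + s)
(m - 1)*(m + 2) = m^2 + m - 2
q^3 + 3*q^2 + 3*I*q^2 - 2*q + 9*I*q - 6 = (q + 3)*(q + I)*(q + 2*I)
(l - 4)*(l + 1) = l^2 - 3*l - 4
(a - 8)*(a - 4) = a^2 - 12*a + 32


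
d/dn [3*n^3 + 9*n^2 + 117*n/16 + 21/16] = 9*n^2 + 18*n + 117/16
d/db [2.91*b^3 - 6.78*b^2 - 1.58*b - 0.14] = 8.73*b^2 - 13.56*b - 1.58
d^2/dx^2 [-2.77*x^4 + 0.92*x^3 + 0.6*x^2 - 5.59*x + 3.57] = -33.24*x^2 + 5.52*x + 1.2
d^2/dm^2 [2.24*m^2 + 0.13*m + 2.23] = 4.48000000000000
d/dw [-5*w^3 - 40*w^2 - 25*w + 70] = -15*w^2 - 80*w - 25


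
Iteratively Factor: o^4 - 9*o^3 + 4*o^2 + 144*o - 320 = (o + 4)*(o^3 - 13*o^2 + 56*o - 80) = (o - 4)*(o + 4)*(o^2 - 9*o + 20) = (o - 4)^2*(o + 4)*(o - 5)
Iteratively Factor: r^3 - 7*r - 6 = (r + 1)*(r^2 - r - 6) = (r + 1)*(r + 2)*(r - 3)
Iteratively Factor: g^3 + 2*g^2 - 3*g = (g - 1)*(g^2 + 3*g) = g*(g - 1)*(g + 3)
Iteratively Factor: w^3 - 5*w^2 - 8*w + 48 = (w + 3)*(w^2 - 8*w + 16) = (w - 4)*(w + 3)*(w - 4)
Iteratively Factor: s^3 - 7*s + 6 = (s - 1)*(s^2 + s - 6) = (s - 1)*(s + 3)*(s - 2)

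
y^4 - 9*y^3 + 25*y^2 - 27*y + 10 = (y - 5)*(y - 2)*(y - 1)^2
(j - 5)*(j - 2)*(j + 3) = j^3 - 4*j^2 - 11*j + 30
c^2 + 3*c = c*(c + 3)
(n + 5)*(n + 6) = n^2 + 11*n + 30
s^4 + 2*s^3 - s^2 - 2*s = s*(s - 1)*(s + 1)*(s + 2)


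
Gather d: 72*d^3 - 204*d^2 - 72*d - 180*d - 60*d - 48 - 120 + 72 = 72*d^3 - 204*d^2 - 312*d - 96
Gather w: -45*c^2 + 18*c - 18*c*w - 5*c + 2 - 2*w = -45*c^2 + 13*c + w*(-18*c - 2) + 2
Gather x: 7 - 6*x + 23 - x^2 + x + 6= -x^2 - 5*x + 36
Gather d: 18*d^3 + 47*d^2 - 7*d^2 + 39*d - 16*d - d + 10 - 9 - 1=18*d^3 + 40*d^2 + 22*d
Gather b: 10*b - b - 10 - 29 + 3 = 9*b - 36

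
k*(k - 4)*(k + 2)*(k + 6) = k^4 + 4*k^3 - 20*k^2 - 48*k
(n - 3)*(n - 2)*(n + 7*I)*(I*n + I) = I*n^4 - 7*n^3 - 4*I*n^3 + 28*n^2 + I*n^2 - 7*n + 6*I*n - 42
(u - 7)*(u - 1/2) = u^2 - 15*u/2 + 7/2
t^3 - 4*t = t*(t - 2)*(t + 2)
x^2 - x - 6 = (x - 3)*(x + 2)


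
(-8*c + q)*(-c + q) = 8*c^2 - 9*c*q + q^2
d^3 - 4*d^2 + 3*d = d*(d - 3)*(d - 1)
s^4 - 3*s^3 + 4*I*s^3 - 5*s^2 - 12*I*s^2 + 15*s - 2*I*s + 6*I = (s - 3)*(s + I)^2*(s + 2*I)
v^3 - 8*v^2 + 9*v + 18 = (v - 6)*(v - 3)*(v + 1)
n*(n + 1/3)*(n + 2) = n^3 + 7*n^2/3 + 2*n/3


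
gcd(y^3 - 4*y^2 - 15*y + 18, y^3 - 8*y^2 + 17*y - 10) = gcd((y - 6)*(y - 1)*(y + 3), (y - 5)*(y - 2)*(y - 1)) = y - 1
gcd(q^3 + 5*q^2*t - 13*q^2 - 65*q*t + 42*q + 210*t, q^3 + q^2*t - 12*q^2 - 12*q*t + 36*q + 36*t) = q - 6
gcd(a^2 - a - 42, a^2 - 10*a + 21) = a - 7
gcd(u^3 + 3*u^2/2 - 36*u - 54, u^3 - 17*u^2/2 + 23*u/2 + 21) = u - 6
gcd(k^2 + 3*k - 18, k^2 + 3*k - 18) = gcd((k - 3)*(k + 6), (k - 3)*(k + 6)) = k^2 + 3*k - 18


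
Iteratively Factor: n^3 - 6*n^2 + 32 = (n + 2)*(n^2 - 8*n + 16) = (n - 4)*(n + 2)*(n - 4)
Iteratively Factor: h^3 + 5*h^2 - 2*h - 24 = (h + 3)*(h^2 + 2*h - 8) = (h - 2)*(h + 3)*(h + 4)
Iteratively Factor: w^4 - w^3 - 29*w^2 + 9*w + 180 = (w - 3)*(w^3 + 2*w^2 - 23*w - 60) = (w - 3)*(w + 3)*(w^2 - w - 20) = (w - 5)*(w - 3)*(w + 3)*(w + 4)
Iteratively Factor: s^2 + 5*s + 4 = (s + 4)*(s + 1)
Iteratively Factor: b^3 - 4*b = (b)*(b^2 - 4) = b*(b - 2)*(b + 2)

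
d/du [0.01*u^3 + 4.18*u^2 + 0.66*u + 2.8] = 0.03*u^2 + 8.36*u + 0.66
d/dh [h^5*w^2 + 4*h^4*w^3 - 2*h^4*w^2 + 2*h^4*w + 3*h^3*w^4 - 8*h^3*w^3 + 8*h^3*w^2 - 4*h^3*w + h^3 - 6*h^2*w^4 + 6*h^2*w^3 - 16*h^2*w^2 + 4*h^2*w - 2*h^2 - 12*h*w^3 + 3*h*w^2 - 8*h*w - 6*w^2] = 5*h^4*w^2 + 16*h^3*w^3 - 8*h^3*w^2 + 8*h^3*w + 9*h^2*w^4 - 24*h^2*w^3 + 24*h^2*w^2 - 12*h^2*w + 3*h^2 - 12*h*w^4 + 12*h*w^3 - 32*h*w^2 + 8*h*w - 4*h - 12*w^3 + 3*w^2 - 8*w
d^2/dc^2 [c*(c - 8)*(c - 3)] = 6*c - 22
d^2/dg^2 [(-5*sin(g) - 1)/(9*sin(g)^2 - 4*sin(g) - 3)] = (-405*sin(g)^5 - 504*sin(g)^4 + 108*sin(g)^3 + 422*sin(g)^2 + 561*sin(g) - 34)/(-9*sin(g)^2 + 4*sin(g) + 3)^3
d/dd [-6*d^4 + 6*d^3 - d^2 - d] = -24*d^3 + 18*d^2 - 2*d - 1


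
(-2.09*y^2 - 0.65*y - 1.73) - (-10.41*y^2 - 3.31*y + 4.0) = 8.32*y^2 + 2.66*y - 5.73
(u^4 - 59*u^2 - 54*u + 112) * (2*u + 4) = 2*u^5 + 4*u^4 - 118*u^3 - 344*u^2 + 8*u + 448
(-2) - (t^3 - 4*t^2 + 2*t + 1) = -t^3 + 4*t^2 - 2*t - 3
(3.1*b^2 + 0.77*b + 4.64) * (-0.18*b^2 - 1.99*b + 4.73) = -0.558*b^4 - 6.3076*b^3 + 12.2955*b^2 - 5.5915*b + 21.9472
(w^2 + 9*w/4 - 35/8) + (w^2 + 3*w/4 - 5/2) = 2*w^2 + 3*w - 55/8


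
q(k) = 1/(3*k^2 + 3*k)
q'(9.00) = 0.00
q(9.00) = 0.00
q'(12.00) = 0.00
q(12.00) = 0.00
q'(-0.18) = -9.79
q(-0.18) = -2.26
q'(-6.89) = 0.00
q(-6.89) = 0.01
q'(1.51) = -0.09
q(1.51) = 0.09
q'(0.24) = -5.57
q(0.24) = 1.12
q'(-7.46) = 0.00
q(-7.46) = 0.01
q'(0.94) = -0.29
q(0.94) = 0.18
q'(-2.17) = 0.17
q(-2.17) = 0.13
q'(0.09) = -40.87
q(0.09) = 3.40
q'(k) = (-6*k - 3)/(3*k^2 + 3*k)^2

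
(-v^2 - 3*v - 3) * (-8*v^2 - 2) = 8*v^4 + 24*v^3 + 26*v^2 + 6*v + 6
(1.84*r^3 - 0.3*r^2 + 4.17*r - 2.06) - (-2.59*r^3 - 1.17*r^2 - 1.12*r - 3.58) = 4.43*r^3 + 0.87*r^2 + 5.29*r + 1.52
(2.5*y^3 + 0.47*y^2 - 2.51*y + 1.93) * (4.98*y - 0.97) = 12.45*y^4 - 0.0843999999999996*y^3 - 12.9557*y^2 + 12.0461*y - 1.8721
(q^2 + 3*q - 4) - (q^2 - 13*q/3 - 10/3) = 22*q/3 - 2/3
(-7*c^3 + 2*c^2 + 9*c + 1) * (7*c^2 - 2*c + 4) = -49*c^5 + 28*c^4 + 31*c^3 - 3*c^2 + 34*c + 4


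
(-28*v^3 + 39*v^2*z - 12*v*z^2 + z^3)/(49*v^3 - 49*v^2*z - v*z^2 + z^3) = (-4*v + z)/(7*v + z)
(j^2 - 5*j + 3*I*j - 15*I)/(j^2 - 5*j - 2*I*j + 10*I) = (j + 3*I)/(j - 2*I)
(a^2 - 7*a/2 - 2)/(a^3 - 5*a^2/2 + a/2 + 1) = (a - 4)/(a^2 - 3*a + 2)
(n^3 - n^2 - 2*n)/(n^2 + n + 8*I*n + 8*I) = n*(n - 2)/(n + 8*I)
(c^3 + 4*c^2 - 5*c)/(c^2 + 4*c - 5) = c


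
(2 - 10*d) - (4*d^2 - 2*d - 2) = -4*d^2 - 8*d + 4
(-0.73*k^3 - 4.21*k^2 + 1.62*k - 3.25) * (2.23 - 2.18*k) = 1.5914*k^4 + 7.5499*k^3 - 12.9199*k^2 + 10.6976*k - 7.2475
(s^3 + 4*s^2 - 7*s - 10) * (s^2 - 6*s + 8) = s^5 - 2*s^4 - 23*s^3 + 64*s^2 + 4*s - 80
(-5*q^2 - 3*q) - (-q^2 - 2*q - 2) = -4*q^2 - q + 2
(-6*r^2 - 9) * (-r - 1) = 6*r^3 + 6*r^2 + 9*r + 9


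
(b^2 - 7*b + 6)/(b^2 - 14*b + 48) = (b - 1)/(b - 8)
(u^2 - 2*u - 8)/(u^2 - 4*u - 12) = (u - 4)/(u - 6)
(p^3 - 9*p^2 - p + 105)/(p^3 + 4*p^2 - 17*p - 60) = (p^2 - 12*p + 35)/(p^2 + p - 20)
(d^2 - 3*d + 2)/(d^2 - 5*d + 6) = (d - 1)/(d - 3)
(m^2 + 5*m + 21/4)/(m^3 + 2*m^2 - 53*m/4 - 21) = (2*m + 7)/(2*m^2 + m - 28)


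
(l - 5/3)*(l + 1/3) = l^2 - 4*l/3 - 5/9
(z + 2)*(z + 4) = z^2 + 6*z + 8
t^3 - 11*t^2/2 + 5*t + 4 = (t - 4)*(t - 2)*(t + 1/2)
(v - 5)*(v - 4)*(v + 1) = v^3 - 8*v^2 + 11*v + 20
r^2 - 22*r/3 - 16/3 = (r - 8)*(r + 2/3)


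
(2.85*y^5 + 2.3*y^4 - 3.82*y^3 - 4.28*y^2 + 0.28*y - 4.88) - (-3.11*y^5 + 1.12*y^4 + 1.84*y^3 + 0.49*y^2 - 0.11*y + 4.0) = 5.96*y^5 + 1.18*y^4 - 5.66*y^3 - 4.77*y^2 + 0.39*y - 8.88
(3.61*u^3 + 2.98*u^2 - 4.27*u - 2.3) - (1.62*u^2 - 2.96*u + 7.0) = 3.61*u^3 + 1.36*u^2 - 1.31*u - 9.3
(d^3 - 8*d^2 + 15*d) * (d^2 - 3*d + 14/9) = d^5 - 11*d^4 + 365*d^3/9 - 517*d^2/9 + 70*d/3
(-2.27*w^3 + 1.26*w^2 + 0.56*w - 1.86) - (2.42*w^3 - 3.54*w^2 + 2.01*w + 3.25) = -4.69*w^3 + 4.8*w^2 - 1.45*w - 5.11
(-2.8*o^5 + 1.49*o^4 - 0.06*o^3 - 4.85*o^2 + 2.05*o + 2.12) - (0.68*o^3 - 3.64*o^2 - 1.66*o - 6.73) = -2.8*o^5 + 1.49*o^4 - 0.74*o^3 - 1.21*o^2 + 3.71*o + 8.85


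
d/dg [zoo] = 0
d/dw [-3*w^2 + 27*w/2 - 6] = 27/2 - 6*w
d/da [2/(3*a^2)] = -4/(3*a^3)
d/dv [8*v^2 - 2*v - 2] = 16*v - 2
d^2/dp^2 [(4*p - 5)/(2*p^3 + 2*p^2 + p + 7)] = 2*((4*p - 5)*(6*p^2 + 4*p + 1)^2 - 2*(12*p^2 + 8*p + (3*p + 1)*(4*p - 5) + 2)*(2*p^3 + 2*p^2 + p + 7))/(2*p^3 + 2*p^2 + p + 7)^3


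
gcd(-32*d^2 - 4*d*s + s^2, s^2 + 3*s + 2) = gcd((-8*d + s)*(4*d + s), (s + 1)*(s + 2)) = 1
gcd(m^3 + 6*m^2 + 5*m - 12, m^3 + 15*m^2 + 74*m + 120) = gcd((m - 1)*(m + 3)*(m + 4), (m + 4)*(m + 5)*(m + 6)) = m + 4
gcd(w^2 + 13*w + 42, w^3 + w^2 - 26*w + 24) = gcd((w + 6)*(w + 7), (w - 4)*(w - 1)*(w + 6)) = w + 6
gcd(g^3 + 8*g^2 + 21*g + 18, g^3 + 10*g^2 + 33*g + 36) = g^2 + 6*g + 9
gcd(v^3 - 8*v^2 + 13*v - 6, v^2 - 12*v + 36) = v - 6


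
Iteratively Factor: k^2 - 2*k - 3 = (k + 1)*(k - 3)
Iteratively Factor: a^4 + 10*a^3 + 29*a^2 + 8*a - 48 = (a + 3)*(a^3 + 7*a^2 + 8*a - 16) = (a - 1)*(a + 3)*(a^2 + 8*a + 16) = (a - 1)*(a + 3)*(a + 4)*(a + 4)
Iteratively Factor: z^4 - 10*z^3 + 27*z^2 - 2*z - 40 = (z - 2)*(z^3 - 8*z^2 + 11*z + 20) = (z - 4)*(z - 2)*(z^2 - 4*z - 5) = (z - 5)*(z - 4)*(z - 2)*(z + 1)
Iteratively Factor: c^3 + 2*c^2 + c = (c + 1)*(c^2 + c) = c*(c + 1)*(c + 1)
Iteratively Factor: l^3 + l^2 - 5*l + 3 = (l + 3)*(l^2 - 2*l + 1) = (l - 1)*(l + 3)*(l - 1)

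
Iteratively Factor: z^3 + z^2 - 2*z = (z)*(z^2 + z - 2) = z*(z - 1)*(z + 2)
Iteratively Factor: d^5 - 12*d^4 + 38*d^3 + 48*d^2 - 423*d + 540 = (d - 3)*(d^4 - 9*d^3 + 11*d^2 + 81*d - 180) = (d - 4)*(d - 3)*(d^3 - 5*d^2 - 9*d + 45) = (d - 4)*(d - 3)*(d + 3)*(d^2 - 8*d + 15) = (d - 4)*(d - 3)^2*(d + 3)*(d - 5)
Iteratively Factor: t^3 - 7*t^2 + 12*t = (t)*(t^2 - 7*t + 12) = t*(t - 3)*(t - 4)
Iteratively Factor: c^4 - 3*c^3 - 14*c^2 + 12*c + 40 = (c + 2)*(c^3 - 5*c^2 - 4*c + 20) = (c - 2)*(c + 2)*(c^2 - 3*c - 10) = (c - 2)*(c + 2)^2*(c - 5)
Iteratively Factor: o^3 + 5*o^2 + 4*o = (o)*(o^2 + 5*o + 4) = o*(o + 1)*(o + 4)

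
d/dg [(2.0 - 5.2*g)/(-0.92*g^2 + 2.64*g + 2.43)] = (-4.784*g^2 + 3.68*g - 17.916)/(0.8464*g^4 - 4.8576*g^3 + 2.4984*g^2 + 12.8304*g + 5.9049)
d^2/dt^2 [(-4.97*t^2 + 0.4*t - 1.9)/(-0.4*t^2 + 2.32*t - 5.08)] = (8.88178419700125e-16*t^4 + 9.09632000000001*t^3 - 58.77024*t^2 - 5.70239999999995*t + 259.818656)/(0.064*t^6 - 1.1136*t^5 + 8.89728*t^4 - 40.772608*t^3 + 112.995456*t^2 - 179.612544*t + 131.096512)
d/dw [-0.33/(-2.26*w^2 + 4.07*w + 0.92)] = (1.3431 - 1.4916*w)/(-2.26*w^2 + 4.07*w + 0.92)^2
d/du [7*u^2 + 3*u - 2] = 14*u + 3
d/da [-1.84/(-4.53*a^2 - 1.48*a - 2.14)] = (-16.6704*a - 2.7232)/(4.53*a^2 + 1.48*a + 2.14)^2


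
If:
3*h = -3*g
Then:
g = -h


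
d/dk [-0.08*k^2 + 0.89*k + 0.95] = 0.89 - 0.16*k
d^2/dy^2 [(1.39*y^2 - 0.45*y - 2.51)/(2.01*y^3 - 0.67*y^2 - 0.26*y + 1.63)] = (11.231478*y^6 - 10.90827*y^5 - 113.693238*y^4 - 11.031952*y^3 + 27.910056*y^2 + 43.768956*y + 1.183068)/(8.120601*y^9 - 8.120601*y^8 - 0.444410999999999*y^7 + 21.556178*y^6 - 13.11324*y^5 - 3.051783*y^4 + 17.707207*y^3 - 5.009805*y^2 - 2.072382*y + 4.330747)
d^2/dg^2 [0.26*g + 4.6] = 0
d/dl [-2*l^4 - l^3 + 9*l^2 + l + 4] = -8*l^3 - 3*l^2 + 18*l + 1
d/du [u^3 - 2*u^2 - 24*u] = 3*u^2 - 4*u - 24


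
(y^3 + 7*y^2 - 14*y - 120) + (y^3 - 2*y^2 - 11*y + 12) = 2*y^3 + 5*y^2 - 25*y - 108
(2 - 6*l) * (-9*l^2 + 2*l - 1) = 54*l^3 - 30*l^2 + 10*l - 2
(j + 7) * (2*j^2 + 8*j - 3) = 2*j^3 + 22*j^2 + 53*j - 21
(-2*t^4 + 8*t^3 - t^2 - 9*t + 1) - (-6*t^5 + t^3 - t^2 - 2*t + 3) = 6*t^5 - 2*t^4 + 7*t^3 - 7*t - 2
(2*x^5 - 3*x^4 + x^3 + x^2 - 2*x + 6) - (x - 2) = 2*x^5 - 3*x^4 + x^3 + x^2 - 3*x + 8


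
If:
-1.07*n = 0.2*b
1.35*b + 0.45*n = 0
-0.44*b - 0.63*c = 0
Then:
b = 0.00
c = 0.00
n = 0.00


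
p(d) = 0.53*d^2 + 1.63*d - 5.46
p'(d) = 1.06*d + 1.63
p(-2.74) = -5.95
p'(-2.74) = -1.27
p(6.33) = 26.09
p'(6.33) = 8.34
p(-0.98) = -6.55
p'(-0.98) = 0.59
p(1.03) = -3.22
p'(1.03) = 2.72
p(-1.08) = -6.60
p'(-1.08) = 0.49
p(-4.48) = -2.13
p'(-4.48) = -3.12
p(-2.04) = -6.58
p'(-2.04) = -0.53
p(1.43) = -2.05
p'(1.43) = 3.15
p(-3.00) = -5.58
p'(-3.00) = -1.55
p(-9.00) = 22.80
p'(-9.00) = -7.91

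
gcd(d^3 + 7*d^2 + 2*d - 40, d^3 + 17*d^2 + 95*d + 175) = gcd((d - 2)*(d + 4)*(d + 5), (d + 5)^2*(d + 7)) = d + 5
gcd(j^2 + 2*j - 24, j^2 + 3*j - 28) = j - 4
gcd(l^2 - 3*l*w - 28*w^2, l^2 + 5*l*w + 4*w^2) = l + 4*w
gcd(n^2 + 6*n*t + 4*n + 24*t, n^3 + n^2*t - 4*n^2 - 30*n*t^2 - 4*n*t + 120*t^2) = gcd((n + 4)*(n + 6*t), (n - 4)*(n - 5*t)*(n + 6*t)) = n + 6*t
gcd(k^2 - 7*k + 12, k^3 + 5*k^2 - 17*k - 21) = k - 3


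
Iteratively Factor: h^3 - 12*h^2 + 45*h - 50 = (h - 2)*(h^2 - 10*h + 25) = (h - 5)*(h - 2)*(h - 5)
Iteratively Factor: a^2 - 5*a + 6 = (a - 3)*(a - 2)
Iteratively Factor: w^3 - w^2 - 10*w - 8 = (w + 2)*(w^2 - 3*w - 4) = (w - 4)*(w + 2)*(w + 1)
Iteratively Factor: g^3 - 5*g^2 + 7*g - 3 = (g - 1)*(g^2 - 4*g + 3) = (g - 1)^2*(g - 3)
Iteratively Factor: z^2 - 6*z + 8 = (z - 4)*(z - 2)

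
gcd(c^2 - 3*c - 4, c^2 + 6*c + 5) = c + 1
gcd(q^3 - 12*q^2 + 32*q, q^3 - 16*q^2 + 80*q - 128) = q^2 - 12*q + 32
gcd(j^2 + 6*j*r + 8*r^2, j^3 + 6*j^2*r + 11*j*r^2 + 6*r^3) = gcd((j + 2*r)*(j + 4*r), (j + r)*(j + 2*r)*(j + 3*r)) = j + 2*r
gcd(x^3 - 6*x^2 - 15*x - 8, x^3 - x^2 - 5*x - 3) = x^2 + 2*x + 1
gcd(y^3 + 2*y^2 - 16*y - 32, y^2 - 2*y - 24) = y + 4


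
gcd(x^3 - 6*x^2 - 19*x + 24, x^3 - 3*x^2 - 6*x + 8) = x - 1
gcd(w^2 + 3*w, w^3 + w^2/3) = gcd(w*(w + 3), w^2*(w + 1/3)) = w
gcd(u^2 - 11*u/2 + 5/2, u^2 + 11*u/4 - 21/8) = 1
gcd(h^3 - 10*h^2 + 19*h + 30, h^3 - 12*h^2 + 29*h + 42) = h^2 - 5*h - 6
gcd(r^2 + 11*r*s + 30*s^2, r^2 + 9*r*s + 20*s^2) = r + 5*s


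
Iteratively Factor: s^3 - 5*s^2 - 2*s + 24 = (s - 3)*(s^2 - 2*s - 8) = (s - 3)*(s + 2)*(s - 4)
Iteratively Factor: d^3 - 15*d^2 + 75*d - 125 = (d - 5)*(d^2 - 10*d + 25) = (d - 5)^2*(d - 5)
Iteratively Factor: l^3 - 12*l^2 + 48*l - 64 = (l - 4)*(l^2 - 8*l + 16) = (l - 4)^2*(l - 4)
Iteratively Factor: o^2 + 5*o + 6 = (o + 3)*(o + 2)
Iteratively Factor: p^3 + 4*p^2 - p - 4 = (p - 1)*(p^2 + 5*p + 4) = (p - 1)*(p + 1)*(p + 4)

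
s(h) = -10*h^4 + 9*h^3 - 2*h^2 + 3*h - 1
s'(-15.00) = 141138.00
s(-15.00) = -537121.00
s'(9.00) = -27006.00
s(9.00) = -59185.00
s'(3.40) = -1270.64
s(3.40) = -996.52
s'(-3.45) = 1980.71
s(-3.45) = -1821.42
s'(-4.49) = 4186.04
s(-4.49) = -4933.76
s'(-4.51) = 4239.58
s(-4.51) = -5018.01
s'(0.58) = 1.96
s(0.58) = 0.69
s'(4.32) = -2735.26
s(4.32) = -2782.62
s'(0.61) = 1.53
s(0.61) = 0.74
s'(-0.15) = 4.34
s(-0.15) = -1.53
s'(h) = -40*h^3 + 27*h^2 - 4*h + 3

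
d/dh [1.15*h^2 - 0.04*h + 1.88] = 2.3*h - 0.04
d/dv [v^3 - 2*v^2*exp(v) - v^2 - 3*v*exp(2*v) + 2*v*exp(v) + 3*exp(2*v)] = -2*v^2*exp(v) + 3*v^2 - 6*v*exp(2*v) - 2*v*exp(v) - 2*v + 3*exp(2*v) + 2*exp(v)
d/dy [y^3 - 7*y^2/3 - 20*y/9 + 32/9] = 3*y^2 - 14*y/3 - 20/9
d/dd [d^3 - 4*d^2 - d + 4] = 3*d^2 - 8*d - 1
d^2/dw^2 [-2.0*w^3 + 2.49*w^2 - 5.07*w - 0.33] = 4.98 - 12.0*w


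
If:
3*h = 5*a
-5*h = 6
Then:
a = -18/25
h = -6/5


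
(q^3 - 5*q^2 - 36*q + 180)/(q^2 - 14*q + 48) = (q^2 + q - 30)/(q - 8)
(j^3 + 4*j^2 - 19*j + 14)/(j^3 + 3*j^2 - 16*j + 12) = (j + 7)/(j + 6)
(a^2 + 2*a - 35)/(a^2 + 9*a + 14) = (a - 5)/(a + 2)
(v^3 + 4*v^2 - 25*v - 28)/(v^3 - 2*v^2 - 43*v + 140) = (v + 1)/(v - 5)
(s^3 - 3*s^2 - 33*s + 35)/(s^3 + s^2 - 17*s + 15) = (s - 7)/(s - 3)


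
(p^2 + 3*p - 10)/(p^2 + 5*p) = (p - 2)/p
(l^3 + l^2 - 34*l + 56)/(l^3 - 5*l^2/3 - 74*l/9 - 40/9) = 9*(l^2 + 5*l - 14)/(9*l^2 + 21*l + 10)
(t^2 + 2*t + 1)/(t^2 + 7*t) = (t^2 + 2*t + 1)/(t*(t + 7))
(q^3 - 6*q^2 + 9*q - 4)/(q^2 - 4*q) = q - 2 + 1/q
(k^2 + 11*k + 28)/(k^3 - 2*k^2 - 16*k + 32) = (k + 7)/(k^2 - 6*k + 8)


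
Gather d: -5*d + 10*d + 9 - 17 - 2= 5*d - 10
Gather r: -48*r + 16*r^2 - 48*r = 16*r^2 - 96*r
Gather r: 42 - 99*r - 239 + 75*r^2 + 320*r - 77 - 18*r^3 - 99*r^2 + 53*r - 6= -18*r^3 - 24*r^2 + 274*r - 280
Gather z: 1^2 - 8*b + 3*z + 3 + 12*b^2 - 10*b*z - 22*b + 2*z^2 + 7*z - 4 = 12*b^2 - 30*b + 2*z^2 + z*(10 - 10*b)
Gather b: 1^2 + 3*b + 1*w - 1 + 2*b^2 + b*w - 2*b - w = 2*b^2 + b*(w + 1)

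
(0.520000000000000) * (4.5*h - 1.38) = 2.34*h - 0.7176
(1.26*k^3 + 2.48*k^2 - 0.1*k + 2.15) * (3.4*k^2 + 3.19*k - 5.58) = 4.284*k^5 + 12.4514*k^4 + 0.5404*k^3 - 6.8474*k^2 + 7.4165*k - 11.997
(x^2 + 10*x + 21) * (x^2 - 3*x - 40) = x^4 + 7*x^3 - 49*x^2 - 463*x - 840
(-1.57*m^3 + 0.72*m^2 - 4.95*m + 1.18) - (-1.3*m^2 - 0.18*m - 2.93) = -1.57*m^3 + 2.02*m^2 - 4.77*m + 4.11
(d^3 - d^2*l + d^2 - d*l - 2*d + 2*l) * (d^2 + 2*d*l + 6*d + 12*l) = d^5 + d^4*l + 7*d^4 - 2*d^3*l^2 + 7*d^3*l + 4*d^3 - 14*d^2*l^2 + 4*d^2*l - 12*d^2 - 8*d*l^2 - 12*d*l + 24*l^2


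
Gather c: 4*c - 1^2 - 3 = 4*c - 4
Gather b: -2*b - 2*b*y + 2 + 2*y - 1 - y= b*(-2*y - 2) + y + 1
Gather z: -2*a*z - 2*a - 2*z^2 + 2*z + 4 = -2*a - 2*z^2 + z*(2 - 2*a) + 4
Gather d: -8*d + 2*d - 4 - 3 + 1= -6*d - 6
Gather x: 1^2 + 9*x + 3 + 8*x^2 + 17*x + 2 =8*x^2 + 26*x + 6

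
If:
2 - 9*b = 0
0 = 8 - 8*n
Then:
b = 2/9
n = 1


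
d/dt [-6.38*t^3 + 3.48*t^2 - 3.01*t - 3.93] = -19.14*t^2 + 6.96*t - 3.01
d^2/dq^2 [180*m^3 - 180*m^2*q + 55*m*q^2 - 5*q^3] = 110*m - 30*q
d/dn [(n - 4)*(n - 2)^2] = (n - 2)*(3*n - 10)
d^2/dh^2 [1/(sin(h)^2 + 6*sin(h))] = 2*(-2*sin(h) - 9 - 15/sin(h) + 18/sin(h)^2 + 36/sin(h)^3)/(sin(h) + 6)^3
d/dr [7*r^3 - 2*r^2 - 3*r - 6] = 21*r^2 - 4*r - 3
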